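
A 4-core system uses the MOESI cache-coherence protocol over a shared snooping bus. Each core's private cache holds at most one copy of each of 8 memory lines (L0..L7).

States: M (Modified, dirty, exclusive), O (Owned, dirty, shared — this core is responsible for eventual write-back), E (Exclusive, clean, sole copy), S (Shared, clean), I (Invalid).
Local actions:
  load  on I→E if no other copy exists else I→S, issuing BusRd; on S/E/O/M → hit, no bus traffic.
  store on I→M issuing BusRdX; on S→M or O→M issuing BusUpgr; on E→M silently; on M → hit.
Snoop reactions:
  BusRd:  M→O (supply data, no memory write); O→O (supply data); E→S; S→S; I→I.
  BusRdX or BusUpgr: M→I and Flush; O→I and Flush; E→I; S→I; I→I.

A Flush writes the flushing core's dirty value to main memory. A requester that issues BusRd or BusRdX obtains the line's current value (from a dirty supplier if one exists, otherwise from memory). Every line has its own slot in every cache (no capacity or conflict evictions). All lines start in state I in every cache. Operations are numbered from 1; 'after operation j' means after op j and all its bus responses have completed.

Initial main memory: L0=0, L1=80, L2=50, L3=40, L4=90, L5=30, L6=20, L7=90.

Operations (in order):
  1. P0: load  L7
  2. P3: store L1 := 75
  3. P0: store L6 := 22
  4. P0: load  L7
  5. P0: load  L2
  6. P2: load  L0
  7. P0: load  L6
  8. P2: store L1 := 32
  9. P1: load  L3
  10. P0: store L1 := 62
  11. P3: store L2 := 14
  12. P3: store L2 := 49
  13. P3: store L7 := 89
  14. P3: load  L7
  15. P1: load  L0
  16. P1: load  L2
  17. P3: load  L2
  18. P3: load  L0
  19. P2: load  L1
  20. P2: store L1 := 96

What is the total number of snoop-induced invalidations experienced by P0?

[1] P0: load  L7 | P0:E(90), P1:I, P2:I, P3:I | bus: BusRd
[2] P3: store L1 := 75 | P0:I, P1:I, P2:I, P3:M(75) | bus: BusRdX
[3] P0: store L6 := 22 | P0:M(22), P1:I, P2:I, P3:I | bus: BusRdX
[4] P0: load  L7 | P0:E(90), P1:I, P2:I, P3:I | bus: none
[5] P0: load  L2 | P0:E(50), P1:I, P2:I, P3:I | bus: BusRd
[6] P2: load  L0 | P0:I, P1:I, P2:E(0), P3:I | bus: BusRd
[7] P0: load  L6 | P0:M(22), P1:I, P2:I, P3:I | bus: none
[8] P2: store L1 := 32 | P0:I, P1:I, P2:M(32), P3:I | bus: BusRdX,Flush
[9] P1: load  L3 | P0:I, P1:E(40), P2:I, P3:I | bus: BusRd
[10] P0: store L1 := 62 | P0:M(62), P1:I, P2:I, P3:I | bus: BusRdX,Flush
[11] P3: store L2 := 14 | P0:I, P1:I, P2:I, P3:M(14) | bus: BusRdX
[12] P3: store L2 := 49 | P0:I, P1:I, P2:I, P3:M(49) | bus: none
[13] P3: store L7 := 89 | P0:I, P1:I, P2:I, P3:M(89) | bus: BusRdX
[14] P3: load  L7 | P0:I, P1:I, P2:I, P3:M(89) | bus: none
[15] P1: load  L0 | P0:I, P1:S(0), P2:S(0), P3:I | bus: BusRd
[16] P1: load  L2 | P0:I, P1:S(49), P2:I, P3:O(49) | bus: BusRd
[17] P3: load  L2 | P0:I, P1:S(49), P2:I, P3:O(49) | bus: none
[18] P3: load  L0 | P0:I, P1:S(0), P2:S(0), P3:S(0) | bus: BusRd
[19] P2: load  L1 | P0:O(62), P1:I, P2:S(62), P3:I | bus: BusRd
[20] P2: store L1 := 96 | P0:I, P1:I, P2:M(96), P3:I | bus: BusUpgr,Flush

invalidations = 3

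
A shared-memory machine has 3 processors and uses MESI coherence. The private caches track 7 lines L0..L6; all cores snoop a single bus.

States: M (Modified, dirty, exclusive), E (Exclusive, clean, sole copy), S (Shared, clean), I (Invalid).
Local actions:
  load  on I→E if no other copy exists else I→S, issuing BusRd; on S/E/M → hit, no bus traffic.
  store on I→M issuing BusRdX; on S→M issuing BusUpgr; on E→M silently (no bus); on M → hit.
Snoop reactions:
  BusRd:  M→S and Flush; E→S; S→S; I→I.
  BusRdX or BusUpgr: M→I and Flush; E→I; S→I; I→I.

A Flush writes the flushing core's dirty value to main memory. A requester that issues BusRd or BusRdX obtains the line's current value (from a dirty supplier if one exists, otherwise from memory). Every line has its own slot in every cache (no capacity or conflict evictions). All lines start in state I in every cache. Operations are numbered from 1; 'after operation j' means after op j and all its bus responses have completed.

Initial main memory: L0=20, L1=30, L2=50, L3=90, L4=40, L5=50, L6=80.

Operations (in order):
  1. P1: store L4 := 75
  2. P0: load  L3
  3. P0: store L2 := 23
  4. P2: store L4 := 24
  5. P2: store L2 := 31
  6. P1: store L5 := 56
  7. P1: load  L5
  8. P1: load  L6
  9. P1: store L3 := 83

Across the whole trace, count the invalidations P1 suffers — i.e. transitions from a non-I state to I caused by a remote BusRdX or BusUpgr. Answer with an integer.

step 1: P1: store L4 := 75  ⟶  IMI  (L4)  txn=BusRdX  M[L4]=40
step 2: P0: load  L3  ⟶  EII  (L3)  txn=BusRd  M[L3]=90
step 3: P0: store L2 := 23  ⟶  MII  (L2)  txn=BusRdX  M[L2]=50
step 4: P2: store L4 := 24  ⟶  IIM  (L4)  txn=BusRdX+Flush  M[L4]=75
step 5: P2: store L2 := 31  ⟶  IIM  (L2)  txn=BusRdX+Flush  M[L2]=23
step 6: P1: store L5 := 56  ⟶  IMI  (L5)  txn=BusRdX  M[L5]=50
step 7: P1: load  L5  ⟶  IMI  (L5)  txn=∅  M[L5]=50
step 8: P1: load  L6  ⟶  IEI  (L6)  txn=BusRd  M[L6]=80
step 9: P1: store L3 := 83  ⟶  IMI  (L3)  txn=BusRdX  M[L3]=90

invalidations = 1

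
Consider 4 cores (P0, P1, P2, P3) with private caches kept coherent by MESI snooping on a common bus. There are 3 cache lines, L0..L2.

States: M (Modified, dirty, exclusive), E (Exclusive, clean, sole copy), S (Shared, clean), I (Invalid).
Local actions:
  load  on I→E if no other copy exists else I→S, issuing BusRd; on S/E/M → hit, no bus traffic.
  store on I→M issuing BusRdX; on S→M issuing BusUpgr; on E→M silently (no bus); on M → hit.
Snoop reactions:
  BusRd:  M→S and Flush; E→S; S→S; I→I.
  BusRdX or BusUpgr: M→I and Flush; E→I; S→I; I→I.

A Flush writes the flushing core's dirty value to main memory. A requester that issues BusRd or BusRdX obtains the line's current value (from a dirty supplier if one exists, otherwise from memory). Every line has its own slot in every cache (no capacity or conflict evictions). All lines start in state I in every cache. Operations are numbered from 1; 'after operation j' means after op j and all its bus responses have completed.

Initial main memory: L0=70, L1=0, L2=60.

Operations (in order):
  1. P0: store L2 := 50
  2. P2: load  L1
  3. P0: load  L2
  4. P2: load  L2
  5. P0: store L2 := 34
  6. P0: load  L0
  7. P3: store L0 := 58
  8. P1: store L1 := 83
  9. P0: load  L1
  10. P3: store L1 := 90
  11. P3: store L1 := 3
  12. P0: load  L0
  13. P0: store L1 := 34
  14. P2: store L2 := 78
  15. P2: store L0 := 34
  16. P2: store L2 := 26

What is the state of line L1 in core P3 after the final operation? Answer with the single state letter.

state = I

[1] P0: store L2 := 50 | P0:M(50), P1:I, P2:I, P3:I | bus: BusRdX
[2] P2: load  L1 | P0:I, P1:I, P2:E(0), P3:I | bus: BusRd
[3] P0: load  L2 | P0:M(50), P1:I, P2:I, P3:I | bus: none
[4] P2: load  L2 | P0:S(50), P1:I, P2:S(50), P3:I | bus: BusRd,Flush
[5] P0: store L2 := 34 | P0:M(34), P1:I, P2:I, P3:I | bus: BusUpgr
[6] P0: load  L0 | P0:E(70), P1:I, P2:I, P3:I | bus: BusRd
[7] P3: store L0 := 58 | P0:I, P1:I, P2:I, P3:M(58) | bus: BusRdX
[8] P1: store L1 := 83 | P0:I, P1:M(83), P2:I, P3:I | bus: BusRdX
[9] P0: load  L1 | P0:S(83), P1:S(83), P2:I, P3:I | bus: BusRd,Flush
[10] P3: store L1 := 90 | P0:I, P1:I, P2:I, P3:M(90) | bus: BusRdX
[11] P3: store L1 := 3 | P0:I, P1:I, P2:I, P3:M(3) | bus: none
[12] P0: load  L0 | P0:S(58), P1:I, P2:I, P3:S(58) | bus: BusRd,Flush
[13] P0: store L1 := 34 | P0:M(34), P1:I, P2:I, P3:I | bus: BusRdX,Flush
[14] P2: store L2 := 78 | P0:I, P1:I, P2:M(78), P3:I | bus: BusRdX,Flush
[15] P2: store L0 := 34 | P0:I, P1:I, P2:M(34), P3:I | bus: BusRdX
[16] P2: store L2 := 26 | P0:I, P1:I, P2:M(26), P3:I | bus: none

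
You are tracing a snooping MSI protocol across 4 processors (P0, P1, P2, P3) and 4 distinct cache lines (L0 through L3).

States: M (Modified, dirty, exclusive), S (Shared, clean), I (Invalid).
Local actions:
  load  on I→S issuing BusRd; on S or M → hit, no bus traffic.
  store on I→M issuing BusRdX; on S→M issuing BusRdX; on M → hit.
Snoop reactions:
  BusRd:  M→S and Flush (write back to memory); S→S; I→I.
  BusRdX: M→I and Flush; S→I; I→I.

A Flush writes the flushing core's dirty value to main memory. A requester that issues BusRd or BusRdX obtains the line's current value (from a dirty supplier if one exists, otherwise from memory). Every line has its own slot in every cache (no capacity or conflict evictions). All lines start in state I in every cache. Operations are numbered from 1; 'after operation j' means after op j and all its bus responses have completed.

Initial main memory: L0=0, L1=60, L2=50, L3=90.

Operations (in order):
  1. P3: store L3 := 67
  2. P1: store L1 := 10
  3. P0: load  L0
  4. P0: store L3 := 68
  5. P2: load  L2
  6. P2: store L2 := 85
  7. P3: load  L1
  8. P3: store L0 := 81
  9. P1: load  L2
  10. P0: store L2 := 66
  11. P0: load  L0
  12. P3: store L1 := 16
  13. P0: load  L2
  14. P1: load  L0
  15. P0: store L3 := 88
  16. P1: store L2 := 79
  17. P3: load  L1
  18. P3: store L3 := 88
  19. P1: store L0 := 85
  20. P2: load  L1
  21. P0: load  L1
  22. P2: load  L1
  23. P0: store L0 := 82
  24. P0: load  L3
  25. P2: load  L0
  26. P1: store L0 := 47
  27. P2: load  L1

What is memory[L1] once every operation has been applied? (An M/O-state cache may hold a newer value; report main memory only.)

memory[L1] = 16

  op1 P3: store L3 := 67 → I/I/I/M on L3; bus BusRdX; mem=90
  op2 P1: store L1 := 10 → I/M/I/I on L1; bus BusRdX; mem=60
  op3 P0: load  L0 → S/I/I/I on L0; bus BusRd; mem=0
  op4 P0: store L3 := 68 → M/I/I/I on L3; bus BusRdX Flush; mem=67
  op5 P2: load  L2 → I/I/S/I on L2; bus BusRd; mem=50
  op6 P2: store L2 := 85 → I/I/M/I on L2; bus BusRdX; mem=50
  op7 P3: load  L1 → I/S/I/S on L1; bus BusRd Flush; mem=10
  op8 P3: store L0 := 81 → I/I/I/M on L0; bus BusRdX; mem=0
  op9 P1: load  L2 → I/S/S/I on L2; bus BusRd Flush; mem=85
  op10 P0: store L2 := 66 → M/I/I/I on L2; bus BusRdX; mem=85
  op11 P0: load  L0 → S/I/I/S on L0; bus BusRd Flush; mem=81
  op12 P3: store L1 := 16 → I/I/I/M on L1; bus BusRdX; mem=10
  op13 P0: load  L2 → M/I/I/I on L2; bus (none); mem=85
  op14 P1: load  L0 → S/S/I/S on L0; bus BusRd; mem=81
  op15 P0: store L3 := 88 → M/I/I/I on L3; bus (none); mem=67
  op16 P1: store L2 := 79 → I/M/I/I on L2; bus BusRdX Flush; mem=66
  op17 P3: load  L1 → I/I/I/M on L1; bus (none); mem=10
  op18 P3: store L3 := 88 → I/I/I/M on L3; bus BusRdX Flush; mem=88
  op19 P1: store L0 := 85 → I/M/I/I on L0; bus BusRdX; mem=81
  op20 P2: load  L1 → I/I/S/S on L1; bus BusRd Flush; mem=16
  op21 P0: load  L1 → S/I/S/S on L1; bus BusRd; mem=16
  op22 P2: load  L1 → S/I/S/S on L1; bus (none); mem=16
  op23 P0: store L0 := 82 → M/I/I/I on L0; bus BusRdX Flush; mem=85
  op24 P0: load  L3 → S/I/I/S on L3; bus BusRd Flush; mem=88
  op25 P2: load  L0 → S/I/S/I on L0; bus BusRd Flush; mem=82
  op26 P1: store L0 := 47 → I/M/I/I on L0; bus BusRdX; mem=82
  op27 P2: load  L1 → S/I/S/S on L1; bus (none); mem=16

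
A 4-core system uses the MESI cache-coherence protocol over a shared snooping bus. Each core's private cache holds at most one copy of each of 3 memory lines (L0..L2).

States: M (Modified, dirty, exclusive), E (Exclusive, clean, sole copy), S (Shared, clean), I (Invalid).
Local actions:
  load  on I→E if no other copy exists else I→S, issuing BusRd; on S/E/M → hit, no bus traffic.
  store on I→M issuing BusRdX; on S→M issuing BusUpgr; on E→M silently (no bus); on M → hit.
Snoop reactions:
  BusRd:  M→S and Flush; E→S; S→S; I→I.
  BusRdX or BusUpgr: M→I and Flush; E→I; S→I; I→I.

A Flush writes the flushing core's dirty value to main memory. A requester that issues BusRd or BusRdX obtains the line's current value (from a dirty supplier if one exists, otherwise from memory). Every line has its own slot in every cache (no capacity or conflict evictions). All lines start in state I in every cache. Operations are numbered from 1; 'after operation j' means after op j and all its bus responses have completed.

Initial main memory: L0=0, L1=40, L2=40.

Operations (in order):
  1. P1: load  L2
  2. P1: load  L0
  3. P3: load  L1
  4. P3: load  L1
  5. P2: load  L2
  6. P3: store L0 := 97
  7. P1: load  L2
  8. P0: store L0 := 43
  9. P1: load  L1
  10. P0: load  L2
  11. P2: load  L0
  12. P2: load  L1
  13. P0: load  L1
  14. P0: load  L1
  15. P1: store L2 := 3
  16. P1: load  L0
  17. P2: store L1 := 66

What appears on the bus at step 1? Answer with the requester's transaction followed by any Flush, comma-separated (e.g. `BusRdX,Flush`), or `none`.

1. P1: load  L2  bus=[BusRd]  L2: P0=I P1=E P2=I P3=I  mem[L2]=40
2. P1: load  L0  bus=[BusRd]  L0: P0=I P1=E P2=I P3=I  mem[L0]=0
3. P3: load  L1  bus=[BusRd]  L1: P0=I P1=I P2=I P3=E  mem[L1]=40
4. P3: load  L1  bus=[-]  L1: P0=I P1=I P2=I P3=E  mem[L1]=40
5. P2: load  L2  bus=[BusRd]  L2: P0=I P1=S P2=S P3=I  mem[L2]=40
6. P3: store L0 := 97  bus=[BusRdX]  L0: P0=I P1=I P2=I P3=M  mem[L0]=0
7. P1: load  L2  bus=[-]  L2: P0=I P1=S P2=S P3=I  mem[L2]=40
8. P0: store L0 := 43  bus=[BusRdX,Flush]  L0: P0=M P1=I P2=I P3=I  mem[L0]=97
9. P1: load  L1  bus=[BusRd]  L1: P0=I P1=S P2=I P3=S  mem[L1]=40
10. P0: load  L2  bus=[BusRd]  L2: P0=S P1=S P2=S P3=I  mem[L2]=40
11. P2: load  L0  bus=[BusRd,Flush]  L0: P0=S P1=I P2=S P3=I  mem[L0]=43
12. P2: load  L1  bus=[BusRd]  L1: P0=I P1=S P2=S P3=S  mem[L1]=40
13. P0: load  L1  bus=[BusRd]  L1: P0=S P1=S P2=S P3=S  mem[L1]=40
14. P0: load  L1  bus=[-]  L1: P0=S P1=S P2=S P3=S  mem[L1]=40
15. P1: store L2 := 3  bus=[BusUpgr]  L2: P0=I P1=M P2=I P3=I  mem[L2]=40
16. P1: load  L0  bus=[BusRd]  L0: P0=S P1=S P2=S P3=I  mem[L0]=43
17. P2: store L1 := 66  bus=[BusUpgr]  L1: P0=I P1=I P2=M P3=I  mem[L1]=40

bus = BusRd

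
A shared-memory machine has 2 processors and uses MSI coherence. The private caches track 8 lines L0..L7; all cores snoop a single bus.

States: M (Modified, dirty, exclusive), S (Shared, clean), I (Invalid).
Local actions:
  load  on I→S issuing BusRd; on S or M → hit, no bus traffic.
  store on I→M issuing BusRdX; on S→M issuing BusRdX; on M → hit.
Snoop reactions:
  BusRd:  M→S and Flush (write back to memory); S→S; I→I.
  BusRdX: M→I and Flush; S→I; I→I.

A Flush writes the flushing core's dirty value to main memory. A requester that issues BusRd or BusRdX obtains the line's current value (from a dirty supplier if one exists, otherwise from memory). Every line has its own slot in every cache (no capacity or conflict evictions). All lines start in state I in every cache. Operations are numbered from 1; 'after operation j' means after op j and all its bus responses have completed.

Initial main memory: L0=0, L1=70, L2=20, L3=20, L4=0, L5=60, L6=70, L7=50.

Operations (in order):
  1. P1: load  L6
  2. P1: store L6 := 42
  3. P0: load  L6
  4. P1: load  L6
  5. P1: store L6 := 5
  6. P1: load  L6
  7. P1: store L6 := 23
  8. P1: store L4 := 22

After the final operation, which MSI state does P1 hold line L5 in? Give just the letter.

state = I

  op1 P1: load  L6 → I/S on L6; bus BusRd; mem=70
  op2 P1: store L6 := 42 → I/M on L6; bus BusRdX; mem=70
  op3 P0: load  L6 → S/S on L6; bus BusRd Flush; mem=42
  op4 P1: load  L6 → S/S on L6; bus (none); mem=42
  op5 P1: store L6 := 5 → I/M on L6; bus BusRdX; mem=42
  op6 P1: load  L6 → I/M on L6; bus (none); mem=42
  op7 P1: store L6 := 23 → I/M on L6; bus (none); mem=42
  op8 P1: store L4 := 22 → I/M on L4; bus BusRdX; mem=0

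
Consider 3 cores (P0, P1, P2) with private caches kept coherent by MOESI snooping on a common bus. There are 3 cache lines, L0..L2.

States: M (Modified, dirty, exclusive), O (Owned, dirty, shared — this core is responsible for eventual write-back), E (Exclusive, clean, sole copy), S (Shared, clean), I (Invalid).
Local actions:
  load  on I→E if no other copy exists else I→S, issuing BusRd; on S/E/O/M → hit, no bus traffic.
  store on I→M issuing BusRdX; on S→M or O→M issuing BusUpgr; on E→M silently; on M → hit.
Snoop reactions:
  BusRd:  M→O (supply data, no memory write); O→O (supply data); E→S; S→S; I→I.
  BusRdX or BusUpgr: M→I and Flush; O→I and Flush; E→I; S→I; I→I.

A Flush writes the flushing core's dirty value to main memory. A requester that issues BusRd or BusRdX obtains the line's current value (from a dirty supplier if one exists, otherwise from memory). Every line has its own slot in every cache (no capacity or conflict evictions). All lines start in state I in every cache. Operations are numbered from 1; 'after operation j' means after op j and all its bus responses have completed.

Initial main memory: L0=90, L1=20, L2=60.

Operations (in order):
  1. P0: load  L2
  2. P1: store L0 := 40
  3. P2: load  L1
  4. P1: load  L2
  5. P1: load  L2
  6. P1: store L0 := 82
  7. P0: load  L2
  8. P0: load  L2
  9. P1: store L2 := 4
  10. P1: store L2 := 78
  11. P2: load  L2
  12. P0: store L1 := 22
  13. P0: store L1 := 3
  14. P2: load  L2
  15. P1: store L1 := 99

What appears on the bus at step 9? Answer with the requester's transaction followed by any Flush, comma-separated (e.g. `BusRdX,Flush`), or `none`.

[1] P0: load  L2 | P0:E(60), P1:I, P2:I | bus: BusRd
[2] P1: store L0 := 40 | P0:I, P1:M(40), P2:I | bus: BusRdX
[3] P2: load  L1 | P0:I, P1:I, P2:E(20) | bus: BusRd
[4] P1: load  L2 | P0:S(60), P1:S(60), P2:I | bus: BusRd
[5] P1: load  L2 | P0:S(60), P1:S(60), P2:I | bus: none
[6] P1: store L0 := 82 | P0:I, P1:M(82), P2:I | bus: none
[7] P0: load  L2 | P0:S(60), P1:S(60), P2:I | bus: none
[8] P0: load  L2 | P0:S(60), P1:S(60), P2:I | bus: none
[9] P1: store L2 := 4 | P0:I, P1:M(4), P2:I | bus: BusUpgr
[10] P1: store L2 := 78 | P0:I, P1:M(78), P2:I | bus: none
[11] P2: load  L2 | P0:I, P1:O(78), P2:S(78) | bus: BusRd
[12] P0: store L1 := 22 | P0:M(22), P1:I, P2:I | bus: BusRdX
[13] P0: store L1 := 3 | P0:M(3), P1:I, P2:I | bus: none
[14] P2: load  L2 | P0:I, P1:O(78), P2:S(78) | bus: none
[15] P1: store L1 := 99 | P0:I, P1:M(99), P2:I | bus: BusRdX,Flush

bus = BusUpgr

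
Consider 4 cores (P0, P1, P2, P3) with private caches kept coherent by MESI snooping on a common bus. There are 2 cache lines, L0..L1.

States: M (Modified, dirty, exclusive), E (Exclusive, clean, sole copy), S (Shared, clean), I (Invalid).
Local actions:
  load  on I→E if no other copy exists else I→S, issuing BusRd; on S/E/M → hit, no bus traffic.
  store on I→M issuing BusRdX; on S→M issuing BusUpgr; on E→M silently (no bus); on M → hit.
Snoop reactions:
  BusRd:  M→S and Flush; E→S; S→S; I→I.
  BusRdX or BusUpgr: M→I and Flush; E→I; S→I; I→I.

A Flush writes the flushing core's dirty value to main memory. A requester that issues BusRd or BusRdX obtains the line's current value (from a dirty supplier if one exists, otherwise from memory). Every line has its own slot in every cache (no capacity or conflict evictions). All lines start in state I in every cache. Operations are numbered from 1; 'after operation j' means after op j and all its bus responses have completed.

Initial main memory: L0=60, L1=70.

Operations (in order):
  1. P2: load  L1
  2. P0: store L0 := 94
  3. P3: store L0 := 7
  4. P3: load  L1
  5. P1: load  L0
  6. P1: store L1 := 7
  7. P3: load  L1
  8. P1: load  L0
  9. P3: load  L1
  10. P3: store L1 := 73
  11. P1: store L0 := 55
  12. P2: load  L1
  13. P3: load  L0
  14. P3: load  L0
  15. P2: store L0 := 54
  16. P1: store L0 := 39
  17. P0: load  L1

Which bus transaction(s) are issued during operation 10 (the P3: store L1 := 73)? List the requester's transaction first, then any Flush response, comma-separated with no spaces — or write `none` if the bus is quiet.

bus = BusUpgr

1. P2: load  L1  bus=[BusRd]  L1: P0=I P1=I P2=E P3=I  mem[L1]=70
2. P0: store L0 := 94  bus=[BusRdX]  L0: P0=M P1=I P2=I P3=I  mem[L0]=60
3. P3: store L0 := 7  bus=[BusRdX,Flush]  L0: P0=I P1=I P2=I P3=M  mem[L0]=94
4. P3: load  L1  bus=[BusRd]  L1: P0=I P1=I P2=S P3=S  mem[L1]=70
5. P1: load  L0  bus=[BusRd,Flush]  L0: P0=I P1=S P2=I P3=S  mem[L0]=7
6. P1: store L1 := 7  bus=[BusRdX]  L1: P0=I P1=M P2=I P3=I  mem[L1]=70
7. P3: load  L1  bus=[BusRd,Flush]  L1: P0=I P1=S P2=I P3=S  mem[L1]=7
8. P1: load  L0  bus=[-]  L0: P0=I P1=S P2=I P3=S  mem[L0]=7
9. P3: load  L1  bus=[-]  L1: P0=I P1=S P2=I P3=S  mem[L1]=7
10. P3: store L1 := 73  bus=[BusUpgr]  L1: P0=I P1=I P2=I P3=M  mem[L1]=7
11. P1: store L0 := 55  bus=[BusUpgr]  L0: P0=I P1=M P2=I P3=I  mem[L0]=7
12. P2: load  L1  bus=[BusRd,Flush]  L1: P0=I P1=I P2=S P3=S  mem[L1]=73
13. P3: load  L0  bus=[BusRd,Flush]  L0: P0=I P1=S P2=I P3=S  mem[L0]=55
14. P3: load  L0  bus=[-]  L0: P0=I P1=S P2=I P3=S  mem[L0]=55
15. P2: store L0 := 54  bus=[BusRdX]  L0: P0=I P1=I P2=M P3=I  mem[L0]=55
16. P1: store L0 := 39  bus=[BusRdX,Flush]  L0: P0=I P1=M P2=I P3=I  mem[L0]=54
17. P0: load  L1  bus=[BusRd]  L1: P0=S P1=I P2=S P3=S  mem[L1]=73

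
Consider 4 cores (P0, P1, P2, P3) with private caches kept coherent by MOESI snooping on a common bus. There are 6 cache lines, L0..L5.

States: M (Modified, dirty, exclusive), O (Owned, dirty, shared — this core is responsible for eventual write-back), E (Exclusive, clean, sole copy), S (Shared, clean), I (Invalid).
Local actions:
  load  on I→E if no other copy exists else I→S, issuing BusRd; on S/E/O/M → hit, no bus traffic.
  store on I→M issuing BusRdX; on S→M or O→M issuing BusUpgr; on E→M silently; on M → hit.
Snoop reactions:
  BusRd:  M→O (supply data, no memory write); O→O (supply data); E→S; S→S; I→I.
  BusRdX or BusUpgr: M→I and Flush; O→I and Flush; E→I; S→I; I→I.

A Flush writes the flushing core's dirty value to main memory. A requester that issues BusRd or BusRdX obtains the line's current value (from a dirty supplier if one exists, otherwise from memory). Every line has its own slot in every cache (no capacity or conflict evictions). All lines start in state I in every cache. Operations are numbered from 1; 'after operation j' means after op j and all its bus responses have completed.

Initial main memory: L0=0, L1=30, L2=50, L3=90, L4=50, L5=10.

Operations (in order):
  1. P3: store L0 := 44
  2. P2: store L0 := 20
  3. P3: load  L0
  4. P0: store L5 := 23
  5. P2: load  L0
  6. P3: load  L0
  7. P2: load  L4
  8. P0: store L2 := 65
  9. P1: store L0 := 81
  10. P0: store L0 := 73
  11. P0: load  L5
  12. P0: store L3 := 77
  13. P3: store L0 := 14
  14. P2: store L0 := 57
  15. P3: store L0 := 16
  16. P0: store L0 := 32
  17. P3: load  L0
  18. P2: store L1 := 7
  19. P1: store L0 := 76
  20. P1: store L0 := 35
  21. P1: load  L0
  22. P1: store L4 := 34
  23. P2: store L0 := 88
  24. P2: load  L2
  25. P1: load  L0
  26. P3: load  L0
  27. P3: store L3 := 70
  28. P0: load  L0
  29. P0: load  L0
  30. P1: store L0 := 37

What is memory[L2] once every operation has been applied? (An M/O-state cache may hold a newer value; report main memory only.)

memory[L2] = 50

[1] P3: store L0 := 44 | P0:I, P1:I, P2:I, P3:M(44) | bus: BusRdX
[2] P2: store L0 := 20 | P0:I, P1:I, P2:M(20), P3:I | bus: BusRdX,Flush
[3] P3: load  L0 | P0:I, P1:I, P2:O(20), P3:S(20) | bus: BusRd
[4] P0: store L5 := 23 | P0:M(23), P1:I, P2:I, P3:I | bus: BusRdX
[5] P2: load  L0 | P0:I, P1:I, P2:O(20), P3:S(20) | bus: none
[6] P3: load  L0 | P0:I, P1:I, P2:O(20), P3:S(20) | bus: none
[7] P2: load  L4 | P0:I, P1:I, P2:E(50), P3:I | bus: BusRd
[8] P0: store L2 := 65 | P0:M(65), P1:I, P2:I, P3:I | bus: BusRdX
[9] P1: store L0 := 81 | P0:I, P1:M(81), P2:I, P3:I | bus: BusRdX,Flush
[10] P0: store L0 := 73 | P0:M(73), P1:I, P2:I, P3:I | bus: BusRdX,Flush
[11] P0: load  L5 | P0:M(23), P1:I, P2:I, P3:I | bus: none
[12] P0: store L3 := 77 | P0:M(77), P1:I, P2:I, P3:I | bus: BusRdX
[13] P3: store L0 := 14 | P0:I, P1:I, P2:I, P3:M(14) | bus: BusRdX,Flush
[14] P2: store L0 := 57 | P0:I, P1:I, P2:M(57), P3:I | bus: BusRdX,Flush
[15] P3: store L0 := 16 | P0:I, P1:I, P2:I, P3:M(16) | bus: BusRdX,Flush
[16] P0: store L0 := 32 | P0:M(32), P1:I, P2:I, P3:I | bus: BusRdX,Flush
[17] P3: load  L0 | P0:O(32), P1:I, P2:I, P3:S(32) | bus: BusRd
[18] P2: store L1 := 7 | P0:I, P1:I, P2:M(7), P3:I | bus: BusRdX
[19] P1: store L0 := 76 | P0:I, P1:M(76), P2:I, P3:I | bus: BusRdX,Flush
[20] P1: store L0 := 35 | P0:I, P1:M(35), P2:I, P3:I | bus: none
[21] P1: load  L0 | P0:I, P1:M(35), P2:I, P3:I | bus: none
[22] P1: store L4 := 34 | P0:I, P1:M(34), P2:I, P3:I | bus: BusRdX
[23] P2: store L0 := 88 | P0:I, P1:I, P2:M(88), P3:I | bus: BusRdX,Flush
[24] P2: load  L2 | P0:O(65), P1:I, P2:S(65), P3:I | bus: BusRd
[25] P1: load  L0 | P0:I, P1:S(88), P2:O(88), P3:I | bus: BusRd
[26] P3: load  L0 | P0:I, P1:S(88), P2:O(88), P3:S(88) | bus: BusRd
[27] P3: store L3 := 70 | P0:I, P1:I, P2:I, P3:M(70) | bus: BusRdX,Flush
[28] P0: load  L0 | P0:S(88), P1:S(88), P2:O(88), P3:S(88) | bus: BusRd
[29] P0: load  L0 | P0:S(88), P1:S(88), P2:O(88), P3:S(88) | bus: none
[30] P1: store L0 := 37 | P0:I, P1:M(37), P2:I, P3:I | bus: BusUpgr,Flush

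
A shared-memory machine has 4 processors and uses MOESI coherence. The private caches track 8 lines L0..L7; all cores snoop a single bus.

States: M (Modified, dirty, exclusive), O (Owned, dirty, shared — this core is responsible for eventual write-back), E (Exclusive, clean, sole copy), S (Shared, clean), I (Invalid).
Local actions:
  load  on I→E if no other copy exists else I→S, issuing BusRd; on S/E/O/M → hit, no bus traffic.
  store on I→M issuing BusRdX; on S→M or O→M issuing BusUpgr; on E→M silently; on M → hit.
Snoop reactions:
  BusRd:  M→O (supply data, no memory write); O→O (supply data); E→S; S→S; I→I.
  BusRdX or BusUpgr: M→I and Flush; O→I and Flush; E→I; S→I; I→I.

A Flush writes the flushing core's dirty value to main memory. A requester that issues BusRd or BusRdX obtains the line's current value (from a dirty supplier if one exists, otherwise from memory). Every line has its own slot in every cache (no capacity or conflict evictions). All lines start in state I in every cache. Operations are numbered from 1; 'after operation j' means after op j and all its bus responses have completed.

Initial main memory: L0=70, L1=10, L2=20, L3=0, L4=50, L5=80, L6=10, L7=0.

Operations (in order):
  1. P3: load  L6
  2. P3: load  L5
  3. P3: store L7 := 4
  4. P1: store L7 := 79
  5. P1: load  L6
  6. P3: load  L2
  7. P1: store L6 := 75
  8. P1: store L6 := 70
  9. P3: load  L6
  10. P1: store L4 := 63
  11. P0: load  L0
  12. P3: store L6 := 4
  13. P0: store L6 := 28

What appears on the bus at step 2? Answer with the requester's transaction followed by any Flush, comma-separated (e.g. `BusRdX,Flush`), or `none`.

bus = BusRd

  op1 P3: load  L6 → I/I/I/E on L6; bus BusRd; mem=10
  op2 P3: load  L5 → I/I/I/E on L5; bus BusRd; mem=80
  op3 P3: store L7 := 4 → I/I/I/M on L7; bus BusRdX; mem=0
  op4 P1: store L7 := 79 → I/M/I/I on L7; bus BusRdX Flush; mem=4
  op5 P1: load  L6 → I/S/I/S on L6; bus BusRd; mem=10
  op6 P3: load  L2 → I/I/I/E on L2; bus BusRd; mem=20
  op7 P1: store L6 := 75 → I/M/I/I on L6; bus BusUpgr; mem=10
  op8 P1: store L6 := 70 → I/M/I/I on L6; bus (none); mem=10
  op9 P3: load  L6 → I/O/I/S on L6; bus BusRd; mem=10
  op10 P1: store L4 := 63 → I/M/I/I on L4; bus BusRdX; mem=50
  op11 P0: load  L0 → E/I/I/I on L0; bus BusRd; mem=70
  op12 P3: store L6 := 4 → I/I/I/M on L6; bus BusUpgr Flush; mem=70
  op13 P0: store L6 := 28 → M/I/I/I on L6; bus BusRdX Flush; mem=4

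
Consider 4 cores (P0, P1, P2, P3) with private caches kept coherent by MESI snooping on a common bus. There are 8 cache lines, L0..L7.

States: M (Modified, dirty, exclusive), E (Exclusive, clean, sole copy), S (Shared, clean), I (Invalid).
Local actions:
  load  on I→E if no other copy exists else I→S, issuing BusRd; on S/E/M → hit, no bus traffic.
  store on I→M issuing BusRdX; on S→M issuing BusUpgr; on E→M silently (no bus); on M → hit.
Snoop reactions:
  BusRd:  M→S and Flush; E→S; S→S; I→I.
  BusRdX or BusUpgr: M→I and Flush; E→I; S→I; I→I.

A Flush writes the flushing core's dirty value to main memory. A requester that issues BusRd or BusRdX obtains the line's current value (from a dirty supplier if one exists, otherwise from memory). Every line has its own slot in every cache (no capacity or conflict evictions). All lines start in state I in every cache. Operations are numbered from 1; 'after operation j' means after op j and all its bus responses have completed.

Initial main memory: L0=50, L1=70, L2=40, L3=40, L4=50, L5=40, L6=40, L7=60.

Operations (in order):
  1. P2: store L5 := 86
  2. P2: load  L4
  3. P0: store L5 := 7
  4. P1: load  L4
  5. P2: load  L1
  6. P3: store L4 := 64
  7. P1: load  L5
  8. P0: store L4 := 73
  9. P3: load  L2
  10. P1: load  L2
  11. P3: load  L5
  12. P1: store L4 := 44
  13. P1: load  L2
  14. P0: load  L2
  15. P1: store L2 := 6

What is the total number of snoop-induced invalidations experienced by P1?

1. P2: store L5 := 86  bus=[BusRdX]  L5: P0=I P1=I P2=M P3=I  mem[L5]=40
2. P2: load  L4  bus=[BusRd]  L4: P0=I P1=I P2=E P3=I  mem[L4]=50
3. P0: store L5 := 7  bus=[BusRdX,Flush]  L5: P0=M P1=I P2=I P3=I  mem[L5]=86
4. P1: load  L4  bus=[BusRd]  L4: P0=I P1=S P2=S P3=I  mem[L4]=50
5. P2: load  L1  bus=[BusRd]  L1: P0=I P1=I P2=E P3=I  mem[L1]=70
6. P3: store L4 := 64  bus=[BusRdX]  L4: P0=I P1=I P2=I P3=M  mem[L4]=50
7. P1: load  L5  bus=[BusRd,Flush]  L5: P0=S P1=S P2=I P3=I  mem[L5]=7
8. P0: store L4 := 73  bus=[BusRdX,Flush]  L4: P0=M P1=I P2=I P3=I  mem[L4]=64
9. P3: load  L2  bus=[BusRd]  L2: P0=I P1=I P2=I P3=E  mem[L2]=40
10. P1: load  L2  bus=[BusRd]  L2: P0=I P1=S P2=I P3=S  mem[L2]=40
11. P3: load  L5  bus=[BusRd]  L5: P0=S P1=S P2=I P3=S  mem[L5]=7
12. P1: store L4 := 44  bus=[BusRdX,Flush]  L4: P0=I P1=M P2=I P3=I  mem[L4]=73
13. P1: load  L2  bus=[-]  L2: P0=I P1=S P2=I P3=S  mem[L2]=40
14. P0: load  L2  bus=[BusRd]  L2: P0=S P1=S P2=I P3=S  mem[L2]=40
15. P1: store L2 := 6  bus=[BusUpgr]  L2: P0=I P1=M P2=I P3=I  mem[L2]=40

invalidations = 1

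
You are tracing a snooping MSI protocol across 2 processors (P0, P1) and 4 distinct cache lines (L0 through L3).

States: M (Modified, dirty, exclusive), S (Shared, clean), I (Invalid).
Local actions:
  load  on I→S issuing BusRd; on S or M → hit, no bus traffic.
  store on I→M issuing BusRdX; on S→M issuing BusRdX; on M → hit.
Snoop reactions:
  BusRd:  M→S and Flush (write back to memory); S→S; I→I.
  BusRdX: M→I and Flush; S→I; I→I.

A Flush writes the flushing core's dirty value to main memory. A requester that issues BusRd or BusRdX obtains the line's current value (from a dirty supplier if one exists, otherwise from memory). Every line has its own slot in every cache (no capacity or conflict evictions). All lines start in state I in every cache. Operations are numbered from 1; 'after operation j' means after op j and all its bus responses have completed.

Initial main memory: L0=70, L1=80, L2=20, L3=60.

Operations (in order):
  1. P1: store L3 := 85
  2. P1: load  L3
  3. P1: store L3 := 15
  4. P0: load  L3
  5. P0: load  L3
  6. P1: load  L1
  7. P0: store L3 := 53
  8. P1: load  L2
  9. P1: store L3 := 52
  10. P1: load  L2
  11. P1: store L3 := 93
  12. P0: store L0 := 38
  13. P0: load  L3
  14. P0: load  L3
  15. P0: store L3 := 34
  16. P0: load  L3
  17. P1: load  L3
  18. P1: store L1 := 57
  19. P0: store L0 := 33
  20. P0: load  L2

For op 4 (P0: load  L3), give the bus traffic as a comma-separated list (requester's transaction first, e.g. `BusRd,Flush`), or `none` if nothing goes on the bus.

bus = BusRd,Flush

  op1 P1: store L3 := 85 → I/M on L3; bus BusRdX; mem=60
  op2 P1: load  L3 → I/M on L3; bus (none); mem=60
  op3 P1: store L3 := 15 → I/M on L3; bus (none); mem=60
  op4 P0: load  L3 → S/S on L3; bus BusRd Flush; mem=15
  op5 P0: load  L3 → S/S on L3; bus (none); mem=15
  op6 P1: load  L1 → I/S on L1; bus BusRd; mem=80
  op7 P0: store L3 := 53 → M/I on L3; bus BusRdX; mem=15
  op8 P1: load  L2 → I/S on L2; bus BusRd; mem=20
  op9 P1: store L3 := 52 → I/M on L3; bus BusRdX Flush; mem=53
  op10 P1: load  L2 → I/S on L2; bus (none); mem=20
  op11 P1: store L3 := 93 → I/M on L3; bus (none); mem=53
  op12 P0: store L0 := 38 → M/I on L0; bus BusRdX; mem=70
  op13 P0: load  L3 → S/S on L3; bus BusRd Flush; mem=93
  op14 P0: load  L3 → S/S on L3; bus (none); mem=93
  op15 P0: store L3 := 34 → M/I on L3; bus BusRdX; mem=93
  op16 P0: load  L3 → M/I on L3; bus (none); mem=93
  op17 P1: load  L3 → S/S on L3; bus BusRd Flush; mem=34
  op18 P1: store L1 := 57 → I/M on L1; bus BusRdX; mem=80
  op19 P0: store L0 := 33 → M/I on L0; bus (none); mem=70
  op20 P0: load  L2 → S/S on L2; bus BusRd; mem=20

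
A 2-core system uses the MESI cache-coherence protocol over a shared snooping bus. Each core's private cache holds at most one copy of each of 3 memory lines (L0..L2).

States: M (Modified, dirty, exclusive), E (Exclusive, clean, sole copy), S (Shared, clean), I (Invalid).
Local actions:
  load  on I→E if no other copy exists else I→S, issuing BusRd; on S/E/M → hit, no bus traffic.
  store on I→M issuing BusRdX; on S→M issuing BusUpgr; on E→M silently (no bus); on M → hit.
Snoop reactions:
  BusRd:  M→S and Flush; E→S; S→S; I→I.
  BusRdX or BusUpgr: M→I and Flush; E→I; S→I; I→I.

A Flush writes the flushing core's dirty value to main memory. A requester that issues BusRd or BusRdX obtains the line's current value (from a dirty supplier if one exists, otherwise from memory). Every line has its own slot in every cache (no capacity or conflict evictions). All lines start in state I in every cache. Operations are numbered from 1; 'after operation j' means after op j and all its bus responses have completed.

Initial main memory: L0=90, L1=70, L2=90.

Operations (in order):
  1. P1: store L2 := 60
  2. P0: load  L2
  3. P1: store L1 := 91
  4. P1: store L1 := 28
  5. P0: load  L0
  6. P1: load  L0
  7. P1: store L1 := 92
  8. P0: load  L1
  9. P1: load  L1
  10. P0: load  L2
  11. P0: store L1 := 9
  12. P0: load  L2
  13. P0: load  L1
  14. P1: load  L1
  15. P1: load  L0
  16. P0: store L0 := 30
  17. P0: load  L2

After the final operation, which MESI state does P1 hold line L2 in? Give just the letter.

state = S

  op1 P1: store L2 := 60 → I/M on L2; bus BusRdX; mem=90
  op2 P0: load  L2 → S/S on L2; bus BusRd Flush; mem=60
  op3 P1: store L1 := 91 → I/M on L1; bus BusRdX; mem=70
  op4 P1: store L1 := 28 → I/M on L1; bus (none); mem=70
  op5 P0: load  L0 → E/I on L0; bus BusRd; mem=90
  op6 P1: load  L0 → S/S on L0; bus BusRd; mem=90
  op7 P1: store L1 := 92 → I/M on L1; bus (none); mem=70
  op8 P0: load  L1 → S/S on L1; bus BusRd Flush; mem=92
  op9 P1: load  L1 → S/S on L1; bus (none); mem=92
  op10 P0: load  L2 → S/S on L2; bus (none); mem=60
  op11 P0: store L1 := 9 → M/I on L1; bus BusUpgr; mem=92
  op12 P0: load  L2 → S/S on L2; bus (none); mem=60
  op13 P0: load  L1 → M/I on L1; bus (none); mem=92
  op14 P1: load  L1 → S/S on L1; bus BusRd Flush; mem=9
  op15 P1: load  L0 → S/S on L0; bus (none); mem=90
  op16 P0: store L0 := 30 → M/I on L0; bus BusUpgr; mem=90
  op17 P0: load  L2 → S/S on L2; bus (none); mem=60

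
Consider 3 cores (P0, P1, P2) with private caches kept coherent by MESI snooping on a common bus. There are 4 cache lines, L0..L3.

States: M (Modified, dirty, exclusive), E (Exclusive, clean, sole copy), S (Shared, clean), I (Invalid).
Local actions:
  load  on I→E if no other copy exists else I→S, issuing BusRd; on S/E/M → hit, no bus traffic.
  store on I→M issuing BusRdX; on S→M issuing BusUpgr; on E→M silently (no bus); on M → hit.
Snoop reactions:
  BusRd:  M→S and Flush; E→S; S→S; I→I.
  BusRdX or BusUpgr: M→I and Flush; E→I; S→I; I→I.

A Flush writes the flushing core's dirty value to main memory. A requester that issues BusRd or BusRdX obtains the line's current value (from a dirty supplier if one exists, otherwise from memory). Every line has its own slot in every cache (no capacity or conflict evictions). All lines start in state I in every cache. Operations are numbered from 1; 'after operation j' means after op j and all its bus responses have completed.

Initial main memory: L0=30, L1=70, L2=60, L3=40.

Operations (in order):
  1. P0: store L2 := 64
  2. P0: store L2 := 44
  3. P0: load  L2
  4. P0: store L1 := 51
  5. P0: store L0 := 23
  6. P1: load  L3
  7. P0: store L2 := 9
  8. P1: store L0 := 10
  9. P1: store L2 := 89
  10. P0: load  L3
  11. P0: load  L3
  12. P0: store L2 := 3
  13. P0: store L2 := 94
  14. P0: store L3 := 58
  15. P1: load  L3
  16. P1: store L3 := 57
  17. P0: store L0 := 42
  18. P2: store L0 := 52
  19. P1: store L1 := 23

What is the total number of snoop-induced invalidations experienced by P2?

  op1 P0: store L2 := 64 → M/I/I on L2; bus BusRdX; mem=60
  op2 P0: store L2 := 44 → M/I/I on L2; bus (none); mem=60
  op3 P0: load  L2 → M/I/I on L2; bus (none); mem=60
  op4 P0: store L1 := 51 → M/I/I on L1; bus BusRdX; mem=70
  op5 P0: store L0 := 23 → M/I/I on L0; bus BusRdX; mem=30
  op6 P1: load  L3 → I/E/I on L3; bus BusRd; mem=40
  op7 P0: store L2 := 9 → M/I/I on L2; bus (none); mem=60
  op8 P1: store L0 := 10 → I/M/I on L0; bus BusRdX Flush; mem=23
  op9 P1: store L2 := 89 → I/M/I on L2; bus BusRdX Flush; mem=9
  op10 P0: load  L3 → S/S/I on L3; bus BusRd; mem=40
  op11 P0: load  L3 → S/S/I on L3; bus (none); mem=40
  op12 P0: store L2 := 3 → M/I/I on L2; bus BusRdX Flush; mem=89
  op13 P0: store L2 := 94 → M/I/I on L2; bus (none); mem=89
  op14 P0: store L3 := 58 → M/I/I on L3; bus BusUpgr; mem=40
  op15 P1: load  L3 → S/S/I on L3; bus BusRd Flush; mem=58
  op16 P1: store L3 := 57 → I/M/I on L3; bus BusUpgr; mem=58
  op17 P0: store L0 := 42 → M/I/I on L0; bus BusRdX Flush; mem=10
  op18 P2: store L0 := 52 → I/I/M on L0; bus BusRdX Flush; mem=42
  op19 P1: store L1 := 23 → I/M/I on L1; bus BusRdX Flush; mem=51

invalidations = 0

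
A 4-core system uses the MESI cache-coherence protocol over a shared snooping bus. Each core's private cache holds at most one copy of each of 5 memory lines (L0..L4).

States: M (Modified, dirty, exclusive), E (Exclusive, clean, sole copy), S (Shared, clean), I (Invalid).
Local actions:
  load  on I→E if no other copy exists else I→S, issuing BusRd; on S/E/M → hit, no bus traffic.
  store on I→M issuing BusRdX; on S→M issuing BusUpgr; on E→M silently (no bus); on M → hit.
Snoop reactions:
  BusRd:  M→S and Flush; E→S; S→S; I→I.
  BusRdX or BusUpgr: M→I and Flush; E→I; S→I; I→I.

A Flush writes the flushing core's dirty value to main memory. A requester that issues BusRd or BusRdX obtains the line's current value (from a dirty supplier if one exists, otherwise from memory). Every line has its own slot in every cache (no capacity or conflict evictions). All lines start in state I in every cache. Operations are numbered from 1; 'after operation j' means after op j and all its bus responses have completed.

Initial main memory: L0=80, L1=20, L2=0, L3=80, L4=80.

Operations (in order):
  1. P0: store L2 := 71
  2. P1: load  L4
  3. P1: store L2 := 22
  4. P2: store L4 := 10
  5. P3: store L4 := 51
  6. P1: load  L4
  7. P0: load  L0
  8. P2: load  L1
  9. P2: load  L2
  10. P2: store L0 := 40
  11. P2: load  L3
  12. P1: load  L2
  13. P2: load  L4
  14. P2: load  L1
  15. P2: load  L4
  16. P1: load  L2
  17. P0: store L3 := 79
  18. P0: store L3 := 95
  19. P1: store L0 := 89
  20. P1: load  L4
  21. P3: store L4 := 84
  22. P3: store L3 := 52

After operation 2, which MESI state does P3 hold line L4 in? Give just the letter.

state = I

[1] P0: store L2 := 71 | P0:M(71), P1:I, P2:I, P3:I | bus: BusRdX
[2] P1: load  L4 | P0:I, P1:E(80), P2:I, P3:I | bus: BusRd
[3] P1: store L2 := 22 | P0:I, P1:M(22), P2:I, P3:I | bus: BusRdX,Flush
[4] P2: store L4 := 10 | P0:I, P1:I, P2:M(10), P3:I | bus: BusRdX
[5] P3: store L4 := 51 | P0:I, P1:I, P2:I, P3:M(51) | bus: BusRdX,Flush
[6] P1: load  L4 | P0:I, P1:S(51), P2:I, P3:S(51) | bus: BusRd,Flush
[7] P0: load  L0 | P0:E(80), P1:I, P2:I, P3:I | bus: BusRd
[8] P2: load  L1 | P0:I, P1:I, P2:E(20), P3:I | bus: BusRd
[9] P2: load  L2 | P0:I, P1:S(22), P2:S(22), P3:I | bus: BusRd,Flush
[10] P2: store L0 := 40 | P0:I, P1:I, P2:M(40), P3:I | bus: BusRdX
[11] P2: load  L3 | P0:I, P1:I, P2:E(80), P3:I | bus: BusRd
[12] P1: load  L2 | P0:I, P1:S(22), P2:S(22), P3:I | bus: none
[13] P2: load  L4 | P0:I, P1:S(51), P2:S(51), P3:S(51) | bus: BusRd
[14] P2: load  L1 | P0:I, P1:I, P2:E(20), P3:I | bus: none
[15] P2: load  L4 | P0:I, P1:S(51), P2:S(51), P3:S(51) | bus: none
[16] P1: load  L2 | P0:I, P1:S(22), P2:S(22), P3:I | bus: none
[17] P0: store L3 := 79 | P0:M(79), P1:I, P2:I, P3:I | bus: BusRdX
[18] P0: store L3 := 95 | P0:M(95), P1:I, P2:I, P3:I | bus: none
[19] P1: store L0 := 89 | P0:I, P1:M(89), P2:I, P3:I | bus: BusRdX,Flush
[20] P1: load  L4 | P0:I, P1:S(51), P2:S(51), P3:S(51) | bus: none
[21] P3: store L4 := 84 | P0:I, P1:I, P2:I, P3:M(84) | bus: BusUpgr
[22] P3: store L3 := 52 | P0:I, P1:I, P2:I, P3:M(52) | bus: BusRdX,Flush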